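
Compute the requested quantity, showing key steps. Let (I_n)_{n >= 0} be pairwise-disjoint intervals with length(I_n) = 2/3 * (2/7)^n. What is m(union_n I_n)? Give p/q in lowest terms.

By countable additivity of the Lebesgue measure on pairwise disjoint measurable sets,
  m(union_{n >= 0} I_n) = sum_{n >= 0} m(I_n) = sum_{n >= 0} a * r^n,
  with a = 2/3 and r = 2/7.
Since 0 < r = 2/7 < 1, the geometric series converges:
  sum_{n >= 0} a * r^n = a / (1 - r).
  = 2/3 / (1 - 2/7)
  = 2/3 / (5/7)
  = 14/15.

14/15


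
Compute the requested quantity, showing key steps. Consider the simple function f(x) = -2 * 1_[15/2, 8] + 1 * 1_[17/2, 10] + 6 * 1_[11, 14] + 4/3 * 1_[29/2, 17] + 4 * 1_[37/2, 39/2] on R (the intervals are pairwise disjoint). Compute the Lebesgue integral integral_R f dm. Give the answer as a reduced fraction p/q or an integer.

For a simple function f = sum_i c_i * 1_{A_i} with disjoint A_i,
  integral f dm = sum_i c_i * m(A_i).
Lengths of the A_i:
  m(A_1) = 8 - 15/2 = 1/2.
  m(A_2) = 10 - 17/2 = 3/2.
  m(A_3) = 14 - 11 = 3.
  m(A_4) = 17 - 29/2 = 5/2.
  m(A_5) = 39/2 - 37/2 = 1.
Contributions c_i * m(A_i):
  (-2) * (1/2) = -1.
  (1) * (3/2) = 3/2.
  (6) * (3) = 18.
  (4/3) * (5/2) = 10/3.
  (4) * (1) = 4.
Total: -1 + 3/2 + 18 + 10/3 + 4 = 155/6.

155/6


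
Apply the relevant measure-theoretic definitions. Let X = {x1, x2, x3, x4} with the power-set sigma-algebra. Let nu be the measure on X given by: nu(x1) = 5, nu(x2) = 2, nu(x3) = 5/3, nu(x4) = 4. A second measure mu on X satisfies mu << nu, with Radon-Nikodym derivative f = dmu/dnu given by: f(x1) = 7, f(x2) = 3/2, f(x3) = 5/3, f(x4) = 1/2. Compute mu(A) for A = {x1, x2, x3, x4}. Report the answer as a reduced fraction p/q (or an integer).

By the defining property of the Radon-Nikodym derivative, for every measurable set A,
  mu(A) = integral_A f dnu.
Since nu is a discrete measure concentrated on the atoms of X, the integral over A reduces to the sum
  mu(A) = sum_{x in A} f(x) * nu({x}).
Computing each term:
  x1: f(x1) * nu(x1) = 7 * 5 = 35.
  x2: f(x2) * nu(x2) = 3/2 * 2 = 3.
  x3: f(x3) * nu(x3) = 5/3 * 5/3 = 25/9.
  x4: f(x4) * nu(x4) = 1/2 * 4 = 2.
Summing: mu(A) = 35 + 3 + 25/9 + 2 = 385/9.

385/9


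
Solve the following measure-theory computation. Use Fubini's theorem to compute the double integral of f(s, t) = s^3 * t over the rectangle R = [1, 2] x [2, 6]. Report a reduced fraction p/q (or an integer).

f(s, t) is a tensor product of a function of s and a function of t, and both factors are bounded continuous (hence Lebesgue integrable) on the rectangle, so Fubini's theorem applies:
  integral_R f d(m x m) = (integral_a1^b1 s^3 ds) * (integral_a2^b2 t dt).
Inner integral in s: integral_{1}^{2} s^3 ds = (2^4 - 1^4)/4
  = 15/4.
Inner integral in t: integral_{2}^{6} t dt = (6^2 - 2^2)/2
  = 16.
Product: (15/4) * (16) = 60.

60


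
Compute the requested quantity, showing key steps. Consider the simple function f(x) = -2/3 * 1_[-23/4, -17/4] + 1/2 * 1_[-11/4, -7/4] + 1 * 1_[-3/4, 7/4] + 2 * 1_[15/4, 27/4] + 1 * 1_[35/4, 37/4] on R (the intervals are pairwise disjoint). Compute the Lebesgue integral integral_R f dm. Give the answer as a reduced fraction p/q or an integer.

For a simple function f = sum_i c_i * 1_{A_i} with disjoint A_i,
  integral f dm = sum_i c_i * m(A_i).
Lengths of the A_i:
  m(A_1) = -17/4 - (-23/4) = 3/2.
  m(A_2) = -7/4 - (-11/4) = 1.
  m(A_3) = 7/4 - (-3/4) = 5/2.
  m(A_4) = 27/4 - 15/4 = 3.
  m(A_5) = 37/4 - 35/4 = 1/2.
Contributions c_i * m(A_i):
  (-2/3) * (3/2) = -1.
  (1/2) * (1) = 1/2.
  (1) * (5/2) = 5/2.
  (2) * (3) = 6.
  (1) * (1/2) = 1/2.
Total: -1 + 1/2 + 5/2 + 6 + 1/2 = 17/2.

17/2


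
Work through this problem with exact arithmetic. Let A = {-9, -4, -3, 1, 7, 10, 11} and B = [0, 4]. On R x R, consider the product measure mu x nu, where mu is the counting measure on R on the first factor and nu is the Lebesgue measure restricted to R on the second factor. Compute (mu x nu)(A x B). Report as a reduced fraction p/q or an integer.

For a measurable rectangle A x B, the product measure satisfies
  (mu x nu)(A x B) = mu(A) * nu(B).
  mu(A) = 7.
  nu(B) = 4.
  (mu x nu)(A x B) = 7 * 4 = 28.

28


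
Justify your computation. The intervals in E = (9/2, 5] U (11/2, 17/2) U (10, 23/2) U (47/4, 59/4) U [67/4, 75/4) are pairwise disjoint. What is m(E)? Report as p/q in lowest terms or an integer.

For pairwise disjoint intervals, m(union_i I_i) = sum_i m(I_i),
and m is invariant under swapping open/closed endpoints (single points have measure 0).
So m(E) = sum_i (b_i - a_i).
  I_1 has length 5 - 9/2 = 1/2.
  I_2 has length 17/2 - 11/2 = 3.
  I_3 has length 23/2 - 10 = 3/2.
  I_4 has length 59/4 - 47/4 = 3.
  I_5 has length 75/4 - 67/4 = 2.
Summing:
  m(E) = 1/2 + 3 + 3/2 + 3 + 2 = 10.

10


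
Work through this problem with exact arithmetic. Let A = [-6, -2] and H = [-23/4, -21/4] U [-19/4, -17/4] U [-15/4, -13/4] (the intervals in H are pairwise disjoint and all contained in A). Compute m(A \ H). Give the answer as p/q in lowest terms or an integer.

The ambient interval has length m(A) = -2 - (-6) = 4.
Since the holes are disjoint and sit inside A, by finite additivity
  m(H) = sum_i (b_i - a_i), and m(A \ H) = m(A) - m(H).
Computing the hole measures:
  m(H_1) = -21/4 - (-23/4) = 1/2.
  m(H_2) = -17/4 - (-19/4) = 1/2.
  m(H_3) = -13/4 - (-15/4) = 1/2.
Summed: m(H) = 1/2 + 1/2 + 1/2 = 3/2.
So m(A \ H) = 4 - 3/2 = 5/2.

5/2


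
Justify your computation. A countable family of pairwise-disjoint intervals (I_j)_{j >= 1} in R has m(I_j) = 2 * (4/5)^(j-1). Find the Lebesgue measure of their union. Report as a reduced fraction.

By countable additivity of the Lebesgue measure on pairwise disjoint measurable sets,
  m(union_{j >= 1} I_j) = sum_{j >= 1} m(I_j) = sum_{j >= 1} a * r^(j-1),
  with a = 2 and r = 4/5.
Since 0 < r = 4/5 < 1, the geometric series converges:
  sum_{j >= 1} a * r^(j-1) = a / (1 - r).
  = 2 / (1 - 4/5)
  = 2 / (1/5)
  = 10.

10


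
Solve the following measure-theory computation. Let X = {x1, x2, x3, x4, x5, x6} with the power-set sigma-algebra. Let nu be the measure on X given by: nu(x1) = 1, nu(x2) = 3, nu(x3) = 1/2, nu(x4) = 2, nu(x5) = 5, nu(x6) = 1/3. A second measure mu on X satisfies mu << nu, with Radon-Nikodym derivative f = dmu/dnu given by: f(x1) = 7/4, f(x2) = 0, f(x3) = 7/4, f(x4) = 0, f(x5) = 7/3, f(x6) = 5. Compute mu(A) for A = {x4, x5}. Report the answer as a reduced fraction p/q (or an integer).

By the defining property of the Radon-Nikodym derivative, for every measurable set A,
  mu(A) = integral_A f dnu.
Since nu is a discrete measure concentrated on the atoms of X, the integral over A reduces to the sum
  mu(A) = sum_{x in A} f(x) * nu({x}).
Computing each term:
  x4: f(x4) * nu(x4) = 0 * 2 = 0.
  x5: f(x5) * nu(x5) = 7/3 * 5 = 35/3.
Summing: mu(A) = 0 + 35/3 = 35/3.

35/3


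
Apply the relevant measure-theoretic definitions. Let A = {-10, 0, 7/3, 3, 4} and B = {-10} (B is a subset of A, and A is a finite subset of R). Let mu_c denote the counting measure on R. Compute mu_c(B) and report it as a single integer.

Counting measure assigns mu_c(E) = |E| (number of elements) when E is finite.
B has 1 element(s), so mu_c(B) = 1.

1


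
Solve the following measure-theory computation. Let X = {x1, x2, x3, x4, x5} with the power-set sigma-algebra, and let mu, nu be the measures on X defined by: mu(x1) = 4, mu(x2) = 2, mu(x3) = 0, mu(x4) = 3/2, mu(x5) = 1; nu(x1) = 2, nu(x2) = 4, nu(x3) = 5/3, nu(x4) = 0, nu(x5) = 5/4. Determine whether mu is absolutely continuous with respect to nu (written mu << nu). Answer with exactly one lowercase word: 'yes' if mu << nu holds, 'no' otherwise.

mu << nu means: every nu-null measurable set is also mu-null; equivalently, for every atom x, if nu({x}) = 0 then mu({x}) = 0.
Checking each atom:
  x1: nu = 2 > 0 -> no constraint.
  x2: nu = 4 > 0 -> no constraint.
  x3: nu = 5/3 > 0 -> no constraint.
  x4: nu = 0, mu = 3/2 > 0 -> violates mu << nu.
  x5: nu = 5/4 > 0 -> no constraint.
The atom(s) x4 violate the condition (nu = 0 but mu > 0). Therefore mu is NOT absolutely continuous w.r.t. nu.

no


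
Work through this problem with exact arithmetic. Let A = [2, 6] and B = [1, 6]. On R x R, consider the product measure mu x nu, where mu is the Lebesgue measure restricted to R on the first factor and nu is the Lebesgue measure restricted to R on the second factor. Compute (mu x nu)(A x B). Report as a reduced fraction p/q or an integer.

For a measurable rectangle A x B, the product measure satisfies
  (mu x nu)(A x B) = mu(A) * nu(B).
  mu(A) = 4.
  nu(B) = 5.
  (mu x nu)(A x B) = 4 * 5 = 20.

20


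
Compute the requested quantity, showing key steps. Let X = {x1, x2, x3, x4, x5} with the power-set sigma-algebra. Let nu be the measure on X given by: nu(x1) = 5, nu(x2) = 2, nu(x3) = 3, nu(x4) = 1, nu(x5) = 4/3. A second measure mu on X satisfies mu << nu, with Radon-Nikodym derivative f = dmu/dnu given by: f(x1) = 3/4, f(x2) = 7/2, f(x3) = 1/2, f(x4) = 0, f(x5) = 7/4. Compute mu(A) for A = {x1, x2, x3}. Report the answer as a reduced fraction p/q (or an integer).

By the defining property of the Radon-Nikodym derivative, for every measurable set A,
  mu(A) = integral_A f dnu.
Since nu is a discrete measure concentrated on the atoms of X, the integral over A reduces to the sum
  mu(A) = sum_{x in A} f(x) * nu({x}).
Computing each term:
  x1: f(x1) * nu(x1) = 3/4 * 5 = 15/4.
  x2: f(x2) * nu(x2) = 7/2 * 2 = 7.
  x3: f(x3) * nu(x3) = 1/2 * 3 = 3/2.
Summing: mu(A) = 15/4 + 7 + 3/2 = 49/4.

49/4


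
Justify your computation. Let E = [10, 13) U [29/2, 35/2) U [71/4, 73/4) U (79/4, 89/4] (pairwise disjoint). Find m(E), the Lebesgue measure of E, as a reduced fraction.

For pairwise disjoint intervals, m(union_i I_i) = sum_i m(I_i),
and m is invariant under swapping open/closed endpoints (single points have measure 0).
So m(E) = sum_i (b_i - a_i).
  I_1 has length 13 - 10 = 3.
  I_2 has length 35/2 - 29/2 = 3.
  I_3 has length 73/4 - 71/4 = 1/2.
  I_4 has length 89/4 - 79/4 = 5/2.
Summing:
  m(E) = 3 + 3 + 1/2 + 5/2 = 9.

9


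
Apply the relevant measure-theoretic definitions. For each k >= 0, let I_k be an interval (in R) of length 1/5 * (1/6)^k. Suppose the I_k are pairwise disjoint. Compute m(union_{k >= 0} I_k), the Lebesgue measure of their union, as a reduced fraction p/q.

By countable additivity of the Lebesgue measure on pairwise disjoint measurable sets,
  m(union_{k >= 0} I_k) = sum_{k >= 0} m(I_k) = sum_{k >= 0} a * r^k,
  with a = 1/5 and r = 1/6.
Since 0 < r = 1/6 < 1, the geometric series converges:
  sum_{k >= 0} a * r^k = a / (1 - r).
  = 1/5 / (1 - 1/6)
  = 1/5 / (5/6)
  = 6/25.

6/25


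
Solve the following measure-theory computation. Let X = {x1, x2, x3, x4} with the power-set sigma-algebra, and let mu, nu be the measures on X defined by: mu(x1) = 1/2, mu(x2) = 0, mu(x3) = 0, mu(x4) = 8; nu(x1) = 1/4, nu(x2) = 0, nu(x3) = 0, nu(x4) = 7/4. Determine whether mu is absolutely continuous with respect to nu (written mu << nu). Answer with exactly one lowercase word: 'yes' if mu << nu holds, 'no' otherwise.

mu << nu means: every nu-null measurable set is also mu-null; equivalently, for every atom x, if nu({x}) = 0 then mu({x}) = 0.
Checking each atom:
  x1: nu = 1/4 > 0 -> no constraint.
  x2: nu = 0, mu = 0 -> consistent with mu << nu.
  x3: nu = 0, mu = 0 -> consistent with mu << nu.
  x4: nu = 7/4 > 0 -> no constraint.
No atom violates the condition. Therefore mu << nu.

yes


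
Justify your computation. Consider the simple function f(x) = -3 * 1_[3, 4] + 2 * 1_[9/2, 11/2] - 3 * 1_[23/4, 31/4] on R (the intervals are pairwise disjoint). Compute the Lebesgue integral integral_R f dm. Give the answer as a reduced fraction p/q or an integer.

For a simple function f = sum_i c_i * 1_{A_i} with disjoint A_i,
  integral f dm = sum_i c_i * m(A_i).
Lengths of the A_i:
  m(A_1) = 4 - 3 = 1.
  m(A_2) = 11/2 - 9/2 = 1.
  m(A_3) = 31/4 - 23/4 = 2.
Contributions c_i * m(A_i):
  (-3) * (1) = -3.
  (2) * (1) = 2.
  (-3) * (2) = -6.
Total: -3 + 2 - 6 = -7.

-7


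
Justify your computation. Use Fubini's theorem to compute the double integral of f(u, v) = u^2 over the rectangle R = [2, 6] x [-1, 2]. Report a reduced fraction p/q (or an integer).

f(u, v) is a tensor product of a function of u and a function of v, and both factors are bounded continuous (hence Lebesgue integrable) on the rectangle, so Fubini's theorem applies:
  integral_R f d(m x m) = (integral_a1^b1 u^2 du) * (integral_a2^b2 1 dv).
Inner integral in u: integral_{2}^{6} u^2 du = (6^3 - 2^3)/3
  = 208/3.
Inner integral in v: integral_{-1}^{2} 1 dv = (2^1 - (-1)^1)/1
  = 3.
Product: (208/3) * (3) = 208.

208


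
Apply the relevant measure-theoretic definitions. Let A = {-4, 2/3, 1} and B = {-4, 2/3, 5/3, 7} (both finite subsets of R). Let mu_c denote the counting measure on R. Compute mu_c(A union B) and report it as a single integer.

Counting measure on a finite set equals cardinality. By inclusion-exclusion, |A union B| = |A| + |B| - |A cap B|.
|A| = 3, |B| = 4, |A cap B| = 2.
So mu_c(A union B) = 3 + 4 - 2 = 5.

5


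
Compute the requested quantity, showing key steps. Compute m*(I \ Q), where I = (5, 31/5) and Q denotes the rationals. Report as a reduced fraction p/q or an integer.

The interval I = (5, 31/5) has m(I) = 31/5 - 5 = 6/5 (endpoints are measure-zero, so open/closed/half-open agree). Write I = (I cap Q) u (I \ Q). The rationals in I are countable, so m*(I cap Q) = 0 (cover each rational by intervals whose total length is arbitrarily small). By countable subadditivity m*(I) <= m*(I cap Q) + m*(I \ Q), hence m*(I \ Q) >= m(I) = 6/5. The reverse inequality m*(I \ Q) <= m*(I) = 6/5 is trivial since (I \ Q) is a subset of I. Therefore m*(I \ Q) = 6/5.

6/5


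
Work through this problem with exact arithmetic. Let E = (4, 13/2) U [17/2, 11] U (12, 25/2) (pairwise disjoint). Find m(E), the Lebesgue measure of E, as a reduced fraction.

For pairwise disjoint intervals, m(union_i I_i) = sum_i m(I_i),
and m is invariant under swapping open/closed endpoints (single points have measure 0).
So m(E) = sum_i (b_i - a_i).
  I_1 has length 13/2 - 4 = 5/2.
  I_2 has length 11 - 17/2 = 5/2.
  I_3 has length 25/2 - 12 = 1/2.
Summing:
  m(E) = 5/2 + 5/2 + 1/2 = 11/2.

11/2


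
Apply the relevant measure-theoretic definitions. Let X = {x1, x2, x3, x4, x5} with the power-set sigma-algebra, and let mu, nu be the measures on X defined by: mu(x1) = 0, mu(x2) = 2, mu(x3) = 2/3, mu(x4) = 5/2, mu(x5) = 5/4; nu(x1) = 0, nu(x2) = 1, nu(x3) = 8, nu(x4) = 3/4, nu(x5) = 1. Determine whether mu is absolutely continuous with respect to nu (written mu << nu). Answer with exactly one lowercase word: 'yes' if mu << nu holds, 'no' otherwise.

mu << nu means: every nu-null measurable set is also mu-null; equivalently, for every atom x, if nu({x}) = 0 then mu({x}) = 0.
Checking each atom:
  x1: nu = 0, mu = 0 -> consistent with mu << nu.
  x2: nu = 1 > 0 -> no constraint.
  x3: nu = 8 > 0 -> no constraint.
  x4: nu = 3/4 > 0 -> no constraint.
  x5: nu = 1 > 0 -> no constraint.
No atom violates the condition. Therefore mu << nu.

yes


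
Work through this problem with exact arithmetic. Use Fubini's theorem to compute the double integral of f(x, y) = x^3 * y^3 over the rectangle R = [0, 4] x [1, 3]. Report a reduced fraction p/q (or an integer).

f(x, y) is a tensor product of a function of x and a function of y, and both factors are bounded continuous (hence Lebesgue integrable) on the rectangle, so Fubini's theorem applies:
  integral_R f d(m x m) = (integral_a1^b1 x^3 dx) * (integral_a2^b2 y^3 dy).
Inner integral in x: integral_{0}^{4} x^3 dx = (4^4 - 0^4)/4
  = 64.
Inner integral in y: integral_{1}^{3} y^3 dy = (3^4 - 1^4)/4
  = 20.
Product: (64) * (20) = 1280.

1280


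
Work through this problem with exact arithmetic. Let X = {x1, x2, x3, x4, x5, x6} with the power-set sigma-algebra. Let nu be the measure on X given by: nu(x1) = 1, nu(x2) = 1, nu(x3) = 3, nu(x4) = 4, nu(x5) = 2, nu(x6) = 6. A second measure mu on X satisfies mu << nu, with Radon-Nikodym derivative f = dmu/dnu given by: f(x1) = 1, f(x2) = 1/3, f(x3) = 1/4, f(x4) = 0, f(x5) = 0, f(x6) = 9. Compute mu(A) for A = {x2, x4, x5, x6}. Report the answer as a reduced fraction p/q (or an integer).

By the defining property of the Radon-Nikodym derivative, for every measurable set A,
  mu(A) = integral_A f dnu.
Since nu is a discrete measure concentrated on the atoms of X, the integral over A reduces to the sum
  mu(A) = sum_{x in A} f(x) * nu({x}).
Computing each term:
  x2: f(x2) * nu(x2) = 1/3 * 1 = 1/3.
  x4: f(x4) * nu(x4) = 0 * 4 = 0.
  x5: f(x5) * nu(x5) = 0 * 2 = 0.
  x6: f(x6) * nu(x6) = 9 * 6 = 54.
Summing: mu(A) = 1/3 + 0 + 0 + 54 = 163/3.

163/3


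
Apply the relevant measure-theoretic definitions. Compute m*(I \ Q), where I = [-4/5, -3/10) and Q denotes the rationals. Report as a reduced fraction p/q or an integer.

The interval I = [-4/5, -3/10) has m(I) = -3/10 - (-4/5) = 1/2 (endpoints are measure-zero, so open/closed/half-open agree). Write I = (I cap Q) u (I \ Q). The rationals in I are countable, so m*(I cap Q) = 0 (cover each rational by intervals whose total length is arbitrarily small). By countable subadditivity m*(I) <= m*(I cap Q) + m*(I \ Q), hence m*(I \ Q) >= m(I) = 1/2. The reverse inequality m*(I \ Q) <= m*(I) = 1/2 is trivial since (I \ Q) is a subset of I. Therefore m*(I \ Q) = 1/2.

1/2


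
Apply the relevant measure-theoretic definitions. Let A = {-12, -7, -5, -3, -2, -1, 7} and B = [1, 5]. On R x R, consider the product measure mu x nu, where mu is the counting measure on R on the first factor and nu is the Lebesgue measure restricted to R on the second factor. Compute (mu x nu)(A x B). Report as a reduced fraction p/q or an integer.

For a measurable rectangle A x B, the product measure satisfies
  (mu x nu)(A x B) = mu(A) * nu(B).
  mu(A) = 7.
  nu(B) = 4.
  (mu x nu)(A x B) = 7 * 4 = 28.

28


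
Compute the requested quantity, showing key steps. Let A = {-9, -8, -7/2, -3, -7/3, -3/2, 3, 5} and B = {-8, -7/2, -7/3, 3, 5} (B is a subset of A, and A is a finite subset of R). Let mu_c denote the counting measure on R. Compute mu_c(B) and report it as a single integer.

Counting measure assigns mu_c(E) = |E| (number of elements) when E is finite.
B has 5 element(s), so mu_c(B) = 5.

5


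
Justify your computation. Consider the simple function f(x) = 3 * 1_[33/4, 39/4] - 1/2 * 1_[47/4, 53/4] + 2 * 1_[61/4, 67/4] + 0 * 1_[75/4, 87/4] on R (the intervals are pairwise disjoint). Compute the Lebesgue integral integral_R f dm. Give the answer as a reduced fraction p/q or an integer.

For a simple function f = sum_i c_i * 1_{A_i} with disjoint A_i,
  integral f dm = sum_i c_i * m(A_i).
Lengths of the A_i:
  m(A_1) = 39/4 - 33/4 = 3/2.
  m(A_2) = 53/4 - 47/4 = 3/2.
  m(A_3) = 67/4 - 61/4 = 3/2.
  m(A_4) = 87/4 - 75/4 = 3.
Contributions c_i * m(A_i):
  (3) * (3/2) = 9/2.
  (-1/2) * (3/2) = -3/4.
  (2) * (3/2) = 3.
  (0) * (3) = 0.
Total: 9/2 - 3/4 + 3 + 0 = 27/4.

27/4


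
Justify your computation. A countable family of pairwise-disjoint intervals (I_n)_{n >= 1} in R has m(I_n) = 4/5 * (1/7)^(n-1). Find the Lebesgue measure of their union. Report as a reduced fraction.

By countable additivity of the Lebesgue measure on pairwise disjoint measurable sets,
  m(union_{n >= 1} I_n) = sum_{n >= 1} m(I_n) = sum_{n >= 1} a * r^(n-1),
  with a = 4/5 and r = 1/7.
Since 0 < r = 1/7 < 1, the geometric series converges:
  sum_{n >= 1} a * r^(n-1) = a / (1 - r).
  = 4/5 / (1 - 1/7)
  = 4/5 / (6/7)
  = 14/15.

14/15


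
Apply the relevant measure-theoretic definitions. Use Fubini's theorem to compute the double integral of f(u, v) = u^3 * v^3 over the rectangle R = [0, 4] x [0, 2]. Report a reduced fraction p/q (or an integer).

f(u, v) is a tensor product of a function of u and a function of v, and both factors are bounded continuous (hence Lebesgue integrable) on the rectangle, so Fubini's theorem applies:
  integral_R f d(m x m) = (integral_a1^b1 u^3 du) * (integral_a2^b2 v^3 dv).
Inner integral in u: integral_{0}^{4} u^3 du = (4^4 - 0^4)/4
  = 64.
Inner integral in v: integral_{0}^{2} v^3 dv = (2^4 - 0^4)/4
  = 4.
Product: (64) * (4) = 256.

256


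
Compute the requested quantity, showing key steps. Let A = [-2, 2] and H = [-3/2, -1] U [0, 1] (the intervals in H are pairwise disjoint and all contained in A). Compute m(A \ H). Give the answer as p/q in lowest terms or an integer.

The ambient interval has length m(A) = 2 - (-2) = 4.
Since the holes are disjoint and sit inside A, by finite additivity
  m(H) = sum_i (b_i - a_i), and m(A \ H) = m(A) - m(H).
Computing the hole measures:
  m(H_1) = -1 - (-3/2) = 1/2.
  m(H_2) = 1 - 0 = 1.
Summed: m(H) = 1/2 + 1 = 3/2.
So m(A \ H) = 4 - 3/2 = 5/2.

5/2


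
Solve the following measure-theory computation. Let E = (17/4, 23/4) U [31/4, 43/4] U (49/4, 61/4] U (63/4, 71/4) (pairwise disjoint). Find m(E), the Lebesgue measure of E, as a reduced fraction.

For pairwise disjoint intervals, m(union_i I_i) = sum_i m(I_i),
and m is invariant under swapping open/closed endpoints (single points have measure 0).
So m(E) = sum_i (b_i - a_i).
  I_1 has length 23/4 - 17/4 = 3/2.
  I_2 has length 43/4 - 31/4 = 3.
  I_3 has length 61/4 - 49/4 = 3.
  I_4 has length 71/4 - 63/4 = 2.
Summing:
  m(E) = 3/2 + 3 + 3 + 2 = 19/2.

19/2


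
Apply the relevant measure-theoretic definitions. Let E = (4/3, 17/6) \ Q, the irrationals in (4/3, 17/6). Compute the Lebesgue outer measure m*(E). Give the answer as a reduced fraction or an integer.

The interval I = (4/3, 17/6) has m(I) = 17/6 - 4/3 = 3/2 (endpoints are measure-zero, so open/closed/half-open agree). Write I = (I cap Q) u (I \ Q). The rationals in I are countable, so m*(I cap Q) = 0 (cover each rational by intervals whose total length is arbitrarily small). By countable subadditivity m*(I) <= m*(I cap Q) + m*(I \ Q), hence m*(I \ Q) >= m(I) = 3/2. The reverse inequality m*(I \ Q) <= m*(I) = 3/2 is trivial since (I \ Q) is a subset of I. Therefore m*(I \ Q) = 3/2.

3/2


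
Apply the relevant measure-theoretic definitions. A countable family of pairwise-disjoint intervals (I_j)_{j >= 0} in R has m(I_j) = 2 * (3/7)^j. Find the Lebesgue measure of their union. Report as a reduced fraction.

By countable additivity of the Lebesgue measure on pairwise disjoint measurable sets,
  m(union_{j >= 0} I_j) = sum_{j >= 0} m(I_j) = sum_{j >= 0} a * r^j,
  with a = 2 and r = 3/7.
Since 0 < r = 3/7 < 1, the geometric series converges:
  sum_{j >= 0} a * r^j = a / (1 - r).
  = 2 / (1 - 3/7)
  = 2 / (4/7)
  = 7/2.

7/2


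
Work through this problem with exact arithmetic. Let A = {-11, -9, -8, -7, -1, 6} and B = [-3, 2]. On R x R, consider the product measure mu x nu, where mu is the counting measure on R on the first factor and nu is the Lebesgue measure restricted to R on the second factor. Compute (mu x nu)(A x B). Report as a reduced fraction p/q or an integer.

For a measurable rectangle A x B, the product measure satisfies
  (mu x nu)(A x B) = mu(A) * nu(B).
  mu(A) = 6.
  nu(B) = 5.
  (mu x nu)(A x B) = 6 * 5 = 30.

30


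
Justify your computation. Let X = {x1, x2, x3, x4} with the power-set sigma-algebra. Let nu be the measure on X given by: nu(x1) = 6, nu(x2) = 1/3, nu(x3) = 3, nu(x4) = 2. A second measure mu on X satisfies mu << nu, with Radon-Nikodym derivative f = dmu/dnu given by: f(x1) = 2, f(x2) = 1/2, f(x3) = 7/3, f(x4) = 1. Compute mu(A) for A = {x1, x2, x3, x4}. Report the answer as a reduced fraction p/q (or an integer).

By the defining property of the Radon-Nikodym derivative, for every measurable set A,
  mu(A) = integral_A f dnu.
Since nu is a discrete measure concentrated on the atoms of X, the integral over A reduces to the sum
  mu(A) = sum_{x in A} f(x) * nu({x}).
Computing each term:
  x1: f(x1) * nu(x1) = 2 * 6 = 12.
  x2: f(x2) * nu(x2) = 1/2 * 1/3 = 1/6.
  x3: f(x3) * nu(x3) = 7/3 * 3 = 7.
  x4: f(x4) * nu(x4) = 1 * 2 = 2.
Summing: mu(A) = 12 + 1/6 + 7 + 2 = 127/6.

127/6


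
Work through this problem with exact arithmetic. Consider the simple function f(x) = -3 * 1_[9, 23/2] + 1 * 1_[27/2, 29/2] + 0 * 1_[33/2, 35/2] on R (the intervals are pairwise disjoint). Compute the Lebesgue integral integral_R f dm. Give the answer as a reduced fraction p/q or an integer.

For a simple function f = sum_i c_i * 1_{A_i} with disjoint A_i,
  integral f dm = sum_i c_i * m(A_i).
Lengths of the A_i:
  m(A_1) = 23/2 - 9 = 5/2.
  m(A_2) = 29/2 - 27/2 = 1.
  m(A_3) = 35/2 - 33/2 = 1.
Contributions c_i * m(A_i):
  (-3) * (5/2) = -15/2.
  (1) * (1) = 1.
  (0) * (1) = 0.
Total: -15/2 + 1 + 0 = -13/2.

-13/2


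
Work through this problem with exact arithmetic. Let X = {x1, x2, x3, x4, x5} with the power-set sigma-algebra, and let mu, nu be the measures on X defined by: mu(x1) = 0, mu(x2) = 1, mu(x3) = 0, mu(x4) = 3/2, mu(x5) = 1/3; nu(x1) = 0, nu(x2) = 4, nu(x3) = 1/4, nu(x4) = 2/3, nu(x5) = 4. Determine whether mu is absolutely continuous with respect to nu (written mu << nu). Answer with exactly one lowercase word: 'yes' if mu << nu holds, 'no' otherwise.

mu << nu means: every nu-null measurable set is also mu-null; equivalently, for every atom x, if nu({x}) = 0 then mu({x}) = 0.
Checking each atom:
  x1: nu = 0, mu = 0 -> consistent with mu << nu.
  x2: nu = 4 > 0 -> no constraint.
  x3: nu = 1/4 > 0 -> no constraint.
  x4: nu = 2/3 > 0 -> no constraint.
  x5: nu = 4 > 0 -> no constraint.
No atom violates the condition. Therefore mu << nu.

yes


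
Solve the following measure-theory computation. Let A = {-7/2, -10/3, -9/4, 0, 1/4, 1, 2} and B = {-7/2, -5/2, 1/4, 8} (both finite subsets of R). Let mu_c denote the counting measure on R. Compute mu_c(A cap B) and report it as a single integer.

Counting measure on a finite set equals cardinality. mu_c(A cap B) = |A cap B| (elements appearing in both).
Enumerating the elements of A that also lie in B gives 2 element(s).
So mu_c(A cap B) = 2.

2


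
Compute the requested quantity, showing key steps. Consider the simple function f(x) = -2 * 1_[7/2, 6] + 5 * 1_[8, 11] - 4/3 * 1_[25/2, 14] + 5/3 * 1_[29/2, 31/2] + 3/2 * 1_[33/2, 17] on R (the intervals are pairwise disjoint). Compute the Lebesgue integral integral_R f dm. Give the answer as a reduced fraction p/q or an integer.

For a simple function f = sum_i c_i * 1_{A_i} with disjoint A_i,
  integral f dm = sum_i c_i * m(A_i).
Lengths of the A_i:
  m(A_1) = 6 - 7/2 = 5/2.
  m(A_2) = 11 - 8 = 3.
  m(A_3) = 14 - 25/2 = 3/2.
  m(A_4) = 31/2 - 29/2 = 1.
  m(A_5) = 17 - 33/2 = 1/2.
Contributions c_i * m(A_i):
  (-2) * (5/2) = -5.
  (5) * (3) = 15.
  (-4/3) * (3/2) = -2.
  (5/3) * (1) = 5/3.
  (3/2) * (1/2) = 3/4.
Total: -5 + 15 - 2 + 5/3 + 3/4 = 125/12.

125/12


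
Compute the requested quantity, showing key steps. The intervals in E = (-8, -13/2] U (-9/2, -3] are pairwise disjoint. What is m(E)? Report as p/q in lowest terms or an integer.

For pairwise disjoint intervals, m(union_i I_i) = sum_i m(I_i),
and m is invariant under swapping open/closed endpoints (single points have measure 0).
So m(E) = sum_i (b_i - a_i).
  I_1 has length -13/2 - (-8) = 3/2.
  I_2 has length -3 - (-9/2) = 3/2.
Summing:
  m(E) = 3/2 + 3/2 = 3.

3


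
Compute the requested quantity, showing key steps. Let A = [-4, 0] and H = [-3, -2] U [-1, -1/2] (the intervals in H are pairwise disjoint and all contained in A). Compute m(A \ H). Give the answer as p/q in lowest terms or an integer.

The ambient interval has length m(A) = 0 - (-4) = 4.
Since the holes are disjoint and sit inside A, by finite additivity
  m(H) = sum_i (b_i - a_i), and m(A \ H) = m(A) - m(H).
Computing the hole measures:
  m(H_1) = -2 - (-3) = 1.
  m(H_2) = -1/2 - (-1) = 1/2.
Summed: m(H) = 1 + 1/2 = 3/2.
So m(A \ H) = 4 - 3/2 = 5/2.

5/2


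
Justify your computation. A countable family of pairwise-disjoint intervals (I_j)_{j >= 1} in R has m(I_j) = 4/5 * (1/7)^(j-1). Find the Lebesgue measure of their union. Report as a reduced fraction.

By countable additivity of the Lebesgue measure on pairwise disjoint measurable sets,
  m(union_{j >= 1} I_j) = sum_{j >= 1} m(I_j) = sum_{j >= 1} a * r^(j-1),
  with a = 4/5 and r = 1/7.
Since 0 < r = 1/7 < 1, the geometric series converges:
  sum_{j >= 1} a * r^(j-1) = a / (1 - r).
  = 4/5 / (1 - 1/7)
  = 4/5 / (6/7)
  = 14/15.

14/15


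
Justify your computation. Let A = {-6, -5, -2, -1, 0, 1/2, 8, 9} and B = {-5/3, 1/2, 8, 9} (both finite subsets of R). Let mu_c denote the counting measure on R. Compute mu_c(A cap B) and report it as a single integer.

Counting measure on a finite set equals cardinality. mu_c(A cap B) = |A cap B| (elements appearing in both).
Enumerating the elements of A that also lie in B gives 3 element(s).
So mu_c(A cap B) = 3.

3


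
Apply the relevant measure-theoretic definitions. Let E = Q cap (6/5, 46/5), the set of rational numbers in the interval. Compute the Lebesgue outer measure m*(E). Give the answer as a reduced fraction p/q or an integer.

E = Q cap (6/5, 46/5) is a subset of Q, which is countable. Enumerate Q = {q_1, q_2, ...}; for any eps > 0, cover q_k by the open interval (q_k - eps/2^(k+1), q_k + eps/2^(k+1)), of length eps/2^k. The total cover length is sum_{k>=1} eps/2^k = eps. Hence m*(E) <= m*(Q) <= eps for every eps > 0, and since outer measure is non-negative, m*(E) = 0.

0


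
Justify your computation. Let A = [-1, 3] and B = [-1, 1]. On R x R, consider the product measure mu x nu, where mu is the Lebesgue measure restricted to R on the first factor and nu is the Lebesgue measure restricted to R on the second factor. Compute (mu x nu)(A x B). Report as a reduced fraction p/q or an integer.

For a measurable rectangle A x B, the product measure satisfies
  (mu x nu)(A x B) = mu(A) * nu(B).
  mu(A) = 4.
  nu(B) = 2.
  (mu x nu)(A x B) = 4 * 2 = 8.

8


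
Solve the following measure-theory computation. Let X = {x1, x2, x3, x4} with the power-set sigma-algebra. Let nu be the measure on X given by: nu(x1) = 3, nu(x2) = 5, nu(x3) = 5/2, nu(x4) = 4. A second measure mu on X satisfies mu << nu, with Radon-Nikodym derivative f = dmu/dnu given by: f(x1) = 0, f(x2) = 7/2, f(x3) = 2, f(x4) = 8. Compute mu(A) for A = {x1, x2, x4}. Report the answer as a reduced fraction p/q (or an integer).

By the defining property of the Radon-Nikodym derivative, for every measurable set A,
  mu(A) = integral_A f dnu.
Since nu is a discrete measure concentrated on the atoms of X, the integral over A reduces to the sum
  mu(A) = sum_{x in A} f(x) * nu({x}).
Computing each term:
  x1: f(x1) * nu(x1) = 0 * 3 = 0.
  x2: f(x2) * nu(x2) = 7/2 * 5 = 35/2.
  x4: f(x4) * nu(x4) = 8 * 4 = 32.
Summing: mu(A) = 0 + 35/2 + 32 = 99/2.

99/2


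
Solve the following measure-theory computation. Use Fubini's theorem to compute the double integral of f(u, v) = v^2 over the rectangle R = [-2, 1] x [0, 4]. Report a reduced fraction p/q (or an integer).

f(u, v) is a tensor product of a function of u and a function of v, and both factors are bounded continuous (hence Lebesgue integrable) on the rectangle, so Fubini's theorem applies:
  integral_R f d(m x m) = (integral_a1^b1 1 du) * (integral_a2^b2 v^2 dv).
Inner integral in u: integral_{-2}^{1} 1 du = (1^1 - (-2)^1)/1
  = 3.
Inner integral in v: integral_{0}^{4} v^2 dv = (4^3 - 0^3)/3
  = 64/3.
Product: (3) * (64/3) = 64.

64


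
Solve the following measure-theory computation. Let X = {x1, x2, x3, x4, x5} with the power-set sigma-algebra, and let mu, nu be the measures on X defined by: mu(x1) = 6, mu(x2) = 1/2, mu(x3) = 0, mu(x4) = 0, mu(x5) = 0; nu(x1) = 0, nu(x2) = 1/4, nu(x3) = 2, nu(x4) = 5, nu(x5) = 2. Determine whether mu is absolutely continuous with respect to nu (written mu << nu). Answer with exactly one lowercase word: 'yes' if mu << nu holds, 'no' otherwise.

mu << nu means: every nu-null measurable set is also mu-null; equivalently, for every atom x, if nu({x}) = 0 then mu({x}) = 0.
Checking each atom:
  x1: nu = 0, mu = 6 > 0 -> violates mu << nu.
  x2: nu = 1/4 > 0 -> no constraint.
  x3: nu = 2 > 0 -> no constraint.
  x4: nu = 5 > 0 -> no constraint.
  x5: nu = 2 > 0 -> no constraint.
The atom(s) x1 violate the condition (nu = 0 but mu > 0). Therefore mu is NOT absolutely continuous w.r.t. nu.

no


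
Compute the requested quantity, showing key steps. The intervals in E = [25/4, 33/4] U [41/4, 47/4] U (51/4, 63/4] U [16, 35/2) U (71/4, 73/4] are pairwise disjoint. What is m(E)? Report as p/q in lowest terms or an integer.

For pairwise disjoint intervals, m(union_i I_i) = sum_i m(I_i),
and m is invariant under swapping open/closed endpoints (single points have measure 0).
So m(E) = sum_i (b_i - a_i).
  I_1 has length 33/4 - 25/4 = 2.
  I_2 has length 47/4 - 41/4 = 3/2.
  I_3 has length 63/4 - 51/4 = 3.
  I_4 has length 35/2 - 16 = 3/2.
  I_5 has length 73/4 - 71/4 = 1/2.
Summing:
  m(E) = 2 + 3/2 + 3 + 3/2 + 1/2 = 17/2.

17/2


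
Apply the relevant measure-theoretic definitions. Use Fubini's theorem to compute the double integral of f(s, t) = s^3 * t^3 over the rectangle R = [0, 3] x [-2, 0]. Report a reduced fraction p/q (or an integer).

f(s, t) is a tensor product of a function of s and a function of t, and both factors are bounded continuous (hence Lebesgue integrable) on the rectangle, so Fubini's theorem applies:
  integral_R f d(m x m) = (integral_a1^b1 s^3 ds) * (integral_a2^b2 t^3 dt).
Inner integral in s: integral_{0}^{3} s^3 ds = (3^4 - 0^4)/4
  = 81/4.
Inner integral in t: integral_{-2}^{0} t^3 dt = (0^4 - (-2)^4)/4
  = -4.
Product: (81/4) * (-4) = -81.

-81


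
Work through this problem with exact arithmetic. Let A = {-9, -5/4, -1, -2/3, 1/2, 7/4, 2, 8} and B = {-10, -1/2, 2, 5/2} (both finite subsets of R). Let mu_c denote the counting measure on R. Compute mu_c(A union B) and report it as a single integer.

Counting measure on a finite set equals cardinality. By inclusion-exclusion, |A union B| = |A| + |B| - |A cap B|.
|A| = 8, |B| = 4, |A cap B| = 1.
So mu_c(A union B) = 8 + 4 - 1 = 11.

11


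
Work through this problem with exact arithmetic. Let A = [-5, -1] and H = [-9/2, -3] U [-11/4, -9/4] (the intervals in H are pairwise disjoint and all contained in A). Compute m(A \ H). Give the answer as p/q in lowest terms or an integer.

The ambient interval has length m(A) = -1 - (-5) = 4.
Since the holes are disjoint and sit inside A, by finite additivity
  m(H) = sum_i (b_i - a_i), and m(A \ H) = m(A) - m(H).
Computing the hole measures:
  m(H_1) = -3 - (-9/2) = 3/2.
  m(H_2) = -9/4 - (-11/4) = 1/2.
Summed: m(H) = 3/2 + 1/2 = 2.
So m(A \ H) = 4 - 2 = 2.

2


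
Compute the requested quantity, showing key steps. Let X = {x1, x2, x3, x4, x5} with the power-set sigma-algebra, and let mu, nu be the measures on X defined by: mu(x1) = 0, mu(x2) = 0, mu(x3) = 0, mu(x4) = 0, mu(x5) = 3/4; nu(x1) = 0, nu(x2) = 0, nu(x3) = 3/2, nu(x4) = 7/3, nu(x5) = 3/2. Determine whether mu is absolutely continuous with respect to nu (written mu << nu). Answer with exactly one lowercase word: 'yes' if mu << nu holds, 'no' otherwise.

mu << nu means: every nu-null measurable set is also mu-null; equivalently, for every atom x, if nu({x}) = 0 then mu({x}) = 0.
Checking each atom:
  x1: nu = 0, mu = 0 -> consistent with mu << nu.
  x2: nu = 0, mu = 0 -> consistent with mu << nu.
  x3: nu = 3/2 > 0 -> no constraint.
  x4: nu = 7/3 > 0 -> no constraint.
  x5: nu = 3/2 > 0 -> no constraint.
No atom violates the condition. Therefore mu << nu.

yes


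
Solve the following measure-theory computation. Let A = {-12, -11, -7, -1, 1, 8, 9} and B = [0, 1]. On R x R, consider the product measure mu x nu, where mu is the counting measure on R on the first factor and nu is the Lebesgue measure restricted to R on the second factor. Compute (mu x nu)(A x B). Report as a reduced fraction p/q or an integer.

For a measurable rectangle A x B, the product measure satisfies
  (mu x nu)(A x B) = mu(A) * nu(B).
  mu(A) = 7.
  nu(B) = 1.
  (mu x nu)(A x B) = 7 * 1 = 7.

7


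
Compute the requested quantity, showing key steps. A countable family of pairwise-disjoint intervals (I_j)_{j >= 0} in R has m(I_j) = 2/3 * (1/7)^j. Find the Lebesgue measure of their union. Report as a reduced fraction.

By countable additivity of the Lebesgue measure on pairwise disjoint measurable sets,
  m(union_{j >= 0} I_j) = sum_{j >= 0} m(I_j) = sum_{j >= 0} a * r^j,
  with a = 2/3 and r = 1/7.
Since 0 < r = 1/7 < 1, the geometric series converges:
  sum_{j >= 0} a * r^j = a / (1 - r).
  = 2/3 / (1 - 1/7)
  = 2/3 / (6/7)
  = 7/9.

7/9


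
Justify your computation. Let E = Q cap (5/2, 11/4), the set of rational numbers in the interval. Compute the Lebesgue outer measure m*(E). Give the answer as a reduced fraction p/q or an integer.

E = Q cap (5/2, 11/4) is a subset of Q, which is countable. Enumerate Q = {q_1, q_2, ...}; for any eps > 0, cover q_k by the open interval (q_k - eps/2^(k+1), q_k + eps/2^(k+1)), of length eps/2^k. The total cover length is sum_{k>=1} eps/2^k = eps. Hence m*(E) <= m*(Q) <= eps for every eps > 0, and since outer measure is non-negative, m*(E) = 0.

0


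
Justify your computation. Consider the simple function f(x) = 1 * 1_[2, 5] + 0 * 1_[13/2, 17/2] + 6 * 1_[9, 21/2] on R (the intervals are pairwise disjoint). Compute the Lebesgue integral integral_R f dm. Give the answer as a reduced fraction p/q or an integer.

For a simple function f = sum_i c_i * 1_{A_i} with disjoint A_i,
  integral f dm = sum_i c_i * m(A_i).
Lengths of the A_i:
  m(A_1) = 5 - 2 = 3.
  m(A_2) = 17/2 - 13/2 = 2.
  m(A_3) = 21/2 - 9 = 3/2.
Contributions c_i * m(A_i):
  (1) * (3) = 3.
  (0) * (2) = 0.
  (6) * (3/2) = 9.
Total: 3 + 0 + 9 = 12.

12


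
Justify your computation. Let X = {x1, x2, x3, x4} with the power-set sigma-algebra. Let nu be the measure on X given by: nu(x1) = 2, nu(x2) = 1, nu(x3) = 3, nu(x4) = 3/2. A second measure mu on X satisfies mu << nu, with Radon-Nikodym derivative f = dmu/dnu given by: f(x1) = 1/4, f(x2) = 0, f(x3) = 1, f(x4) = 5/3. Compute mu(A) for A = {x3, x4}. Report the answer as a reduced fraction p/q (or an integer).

By the defining property of the Radon-Nikodym derivative, for every measurable set A,
  mu(A) = integral_A f dnu.
Since nu is a discrete measure concentrated on the atoms of X, the integral over A reduces to the sum
  mu(A) = sum_{x in A} f(x) * nu({x}).
Computing each term:
  x3: f(x3) * nu(x3) = 1 * 3 = 3.
  x4: f(x4) * nu(x4) = 5/3 * 3/2 = 5/2.
Summing: mu(A) = 3 + 5/2 = 11/2.

11/2


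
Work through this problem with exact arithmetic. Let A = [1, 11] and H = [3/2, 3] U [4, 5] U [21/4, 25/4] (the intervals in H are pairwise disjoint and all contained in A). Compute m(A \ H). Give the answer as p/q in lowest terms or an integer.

The ambient interval has length m(A) = 11 - 1 = 10.
Since the holes are disjoint and sit inside A, by finite additivity
  m(H) = sum_i (b_i - a_i), and m(A \ H) = m(A) - m(H).
Computing the hole measures:
  m(H_1) = 3 - 3/2 = 3/2.
  m(H_2) = 5 - 4 = 1.
  m(H_3) = 25/4 - 21/4 = 1.
Summed: m(H) = 3/2 + 1 + 1 = 7/2.
So m(A \ H) = 10 - 7/2 = 13/2.

13/2


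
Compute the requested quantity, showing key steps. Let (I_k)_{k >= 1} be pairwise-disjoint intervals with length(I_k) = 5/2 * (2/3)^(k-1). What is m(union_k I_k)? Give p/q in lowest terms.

By countable additivity of the Lebesgue measure on pairwise disjoint measurable sets,
  m(union_{k >= 1} I_k) = sum_{k >= 1} m(I_k) = sum_{k >= 1} a * r^(k-1),
  with a = 5/2 and r = 2/3.
Since 0 < r = 2/3 < 1, the geometric series converges:
  sum_{k >= 1} a * r^(k-1) = a / (1 - r).
  = 5/2 / (1 - 2/3)
  = 5/2 / (1/3)
  = 15/2.

15/2


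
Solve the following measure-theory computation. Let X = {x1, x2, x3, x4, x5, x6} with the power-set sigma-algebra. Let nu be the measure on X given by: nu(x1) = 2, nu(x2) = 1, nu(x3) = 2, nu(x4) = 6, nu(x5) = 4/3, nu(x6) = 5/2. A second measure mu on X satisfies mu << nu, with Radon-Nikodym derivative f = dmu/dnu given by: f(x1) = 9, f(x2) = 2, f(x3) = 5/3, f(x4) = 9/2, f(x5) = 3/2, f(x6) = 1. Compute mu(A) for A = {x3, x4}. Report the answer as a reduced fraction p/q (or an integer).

By the defining property of the Radon-Nikodym derivative, for every measurable set A,
  mu(A) = integral_A f dnu.
Since nu is a discrete measure concentrated on the atoms of X, the integral over A reduces to the sum
  mu(A) = sum_{x in A} f(x) * nu({x}).
Computing each term:
  x3: f(x3) * nu(x3) = 5/3 * 2 = 10/3.
  x4: f(x4) * nu(x4) = 9/2 * 6 = 27.
Summing: mu(A) = 10/3 + 27 = 91/3.

91/3
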